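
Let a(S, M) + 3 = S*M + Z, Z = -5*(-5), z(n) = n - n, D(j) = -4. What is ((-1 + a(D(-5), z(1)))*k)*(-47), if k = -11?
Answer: 10857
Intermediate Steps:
z(n) = 0
Z = 25
a(S, M) = 22 + M*S (a(S, M) = -3 + (S*M + 25) = -3 + (M*S + 25) = -3 + (25 + M*S) = 22 + M*S)
((-1 + a(D(-5), z(1)))*k)*(-47) = ((-1 + (22 + 0*(-4)))*(-11))*(-47) = ((-1 + (22 + 0))*(-11))*(-47) = ((-1 + 22)*(-11))*(-47) = (21*(-11))*(-47) = -231*(-47) = 10857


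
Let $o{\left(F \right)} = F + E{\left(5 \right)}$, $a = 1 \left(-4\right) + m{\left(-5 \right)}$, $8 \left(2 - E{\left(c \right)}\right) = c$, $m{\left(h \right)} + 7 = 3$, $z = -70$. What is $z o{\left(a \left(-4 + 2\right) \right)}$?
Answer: $- \frac{4865}{4} \approx -1216.3$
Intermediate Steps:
$m{\left(h \right)} = -4$ ($m{\left(h \right)} = -7 + 3 = -4$)
$E{\left(c \right)} = 2 - \frac{c}{8}$
$a = -8$ ($a = 1 \left(-4\right) - 4 = -4 - 4 = -8$)
$o{\left(F \right)} = \frac{11}{8} + F$ ($o{\left(F \right)} = F + \left(2 - \frac{5}{8}\right) = F + \frac{11}{8} = \frac{11}{8} + F$)
$z o{\left(a \left(-4 + 2\right) \right)} = - 70 \left(\frac{11}{8} - 8 \left(-4 + 2\right)\right) = - 70 \left(\frac{11}{8} - -16\right) = - 70 \left(\frac{11}{8} + 16\right) = \left(-70\right) \frac{139}{8} = - \frac{4865}{4}$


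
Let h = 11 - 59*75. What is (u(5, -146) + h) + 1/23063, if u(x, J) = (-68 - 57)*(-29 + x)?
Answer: -32611081/23063 ≈ -1414.0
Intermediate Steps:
u(x, J) = 3625 - 125*x (u(x, J) = -125*(-29 + x) = 3625 - 125*x)
h = -4414 (h = 11 - 4425 = -4414)
(u(5, -146) + h) + 1/23063 = ((3625 - 125*5) - 4414) + 1/23063 = ((3625 - 625) - 4414) + 1/23063 = (3000 - 4414) + 1/23063 = -1414 + 1/23063 = -32611081/23063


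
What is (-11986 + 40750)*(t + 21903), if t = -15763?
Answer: 176610960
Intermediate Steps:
(-11986 + 40750)*(t + 21903) = (-11986 + 40750)*(-15763 + 21903) = 28764*6140 = 176610960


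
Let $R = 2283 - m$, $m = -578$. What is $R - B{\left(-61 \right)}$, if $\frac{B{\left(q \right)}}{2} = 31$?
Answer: $2799$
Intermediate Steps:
$B{\left(q \right)} = 62$ ($B{\left(q \right)} = 2 \cdot 31 = 62$)
$R = 2861$ ($R = 2283 - -578 = 2283 + 578 = 2861$)
$R - B{\left(-61 \right)} = 2861 - 62 = 2799$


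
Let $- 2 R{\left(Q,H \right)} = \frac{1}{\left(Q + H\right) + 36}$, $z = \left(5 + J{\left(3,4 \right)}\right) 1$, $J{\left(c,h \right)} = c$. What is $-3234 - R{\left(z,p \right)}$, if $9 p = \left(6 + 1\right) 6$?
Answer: $- \frac{944325}{292} \approx -3234.0$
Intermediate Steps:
$p = \frac{14}{3}$ ($p = \frac{\left(6 + 1\right) 6}{9} = \frac{7 \cdot 6}{9} = \frac{1}{9} \cdot 42 = \frac{14}{3} \approx 4.6667$)
$z = 8$ ($z = \left(5 + 3\right) 1 = 8 \cdot 1 = 8$)
$R{\left(Q,H \right)} = - \frac{1}{2 \left(36 + H + Q\right)}$ ($R{\left(Q,H \right)} = - \frac{1}{2 \left(\left(Q + H\right) + 36\right)} = - \frac{1}{2 \left(\left(H + Q\right) + 36\right)} = - \frac{1}{2 \left(36 + H + Q\right)}$)
$-3234 - R{\left(z,p \right)} = -3234 - - \frac{1}{72 + 2 \cdot \frac{14}{3} + 2 \cdot 8} = -3234 - - \frac{1}{72 + \frac{28}{3} + 16} = -3234 - - \frac{1}{\frac{292}{3}} = -3234 - \left(-1\right) \frac{3}{292} = -3234 - - \frac{3}{292} = -3234 + \frac{3}{292} = - \frac{944325}{292}$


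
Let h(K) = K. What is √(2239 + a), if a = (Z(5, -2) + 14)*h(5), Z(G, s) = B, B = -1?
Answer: 48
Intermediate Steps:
Z(G, s) = -1
a = 65 (a = (-1 + 14)*5 = 13*5 = 65)
√(2239 + a) = √(2239 + 65) = √2304 = 48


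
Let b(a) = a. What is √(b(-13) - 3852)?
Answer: I*√3865 ≈ 62.169*I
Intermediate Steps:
√(b(-13) - 3852) = √(-13 - 3852) = √(-3865) = I*√3865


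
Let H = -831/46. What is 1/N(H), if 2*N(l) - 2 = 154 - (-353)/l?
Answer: 831/56699 ≈ 0.014656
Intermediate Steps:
H = -831/46 (H = -831*1/46 = -831/46 ≈ -18.065)
N(l) = 78 + 353/(2*l) (N(l) = 1 + (154 - (-353)/l)/2 = 1 + (154 + 353/l)/2 = 1 + (77 + 353/(2*l)) = 78 + 353/(2*l))
1/N(H) = 1/(78 + 353/(2*(-831/46))) = 1/(78 + (353/2)*(-46/831)) = 1/(78 - 8119/831) = 1/(56699/831) = 831/56699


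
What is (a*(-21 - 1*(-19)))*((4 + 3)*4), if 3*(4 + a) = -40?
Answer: 2912/3 ≈ 970.67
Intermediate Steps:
a = -52/3 (a = -4 + (1/3)*(-40) = -4 - 40/3 = -52/3 ≈ -17.333)
(a*(-21 - 1*(-19)))*((4 + 3)*4) = (-52*(-21 - 1*(-19))/3)*((4 + 3)*4) = (-52*(-21 + 19)/3)*(7*4) = -52/3*(-2)*28 = (104/3)*28 = 2912/3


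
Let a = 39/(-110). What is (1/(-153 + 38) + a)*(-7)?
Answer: 6433/2530 ≈ 2.5427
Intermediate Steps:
a = -39/110 (a = 39*(-1/110) = -39/110 ≈ -0.35455)
(1/(-153 + 38) + a)*(-7) = (1/(-153 + 38) - 39/110)*(-7) = (1/(-115) - 39/110)*(-7) = (-1/115 - 39/110)*(-7) = -919/2530*(-7) = 6433/2530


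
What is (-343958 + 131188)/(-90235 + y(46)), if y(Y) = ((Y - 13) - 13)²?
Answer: 42554/17967 ≈ 2.3685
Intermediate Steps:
y(Y) = (-26 + Y)² (y(Y) = ((-13 + Y) - 13)² = (-26 + Y)²)
(-343958 + 131188)/(-90235 + y(46)) = (-343958 + 131188)/(-90235 + (-26 + 46)²) = -212770/(-90235 + 20²) = -212770/(-90235 + 400) = -212770/(-89835) = -212770*(-1/89835) = 42554/17967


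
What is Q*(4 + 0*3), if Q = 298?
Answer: 1192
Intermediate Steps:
Q*(4 + 0*3) = 298*(4 + 0*3) = 298*(4 + 0) = 298*4 = 1192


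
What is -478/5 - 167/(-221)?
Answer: -104803/1105 ≈ -94.844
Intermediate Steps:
-478/5 - 167/(-221) = -478*⅕ - 167*(-1/221) = -478/5 + 167/221 = -104803/1105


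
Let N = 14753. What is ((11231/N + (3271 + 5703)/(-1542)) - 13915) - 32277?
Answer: -525471351706/11374563 ≈ -46197.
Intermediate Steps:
((11231/N + (3271 + 5703)/(-1542)) - 13915) - 32277 = ((11231/14753 + (3271 + 5703)/(-1542)) - 13915) - 32277 = ((11231*(1/14753) + 8974*(-1/1542)) - 13915) - 32277 = ((11231/14753 - 4487/771) - 13915) - 32277 = (-57537610/11374563 - 13915) - 32277 = -158334581755/11374563 - 32277 = -525471351706/11374563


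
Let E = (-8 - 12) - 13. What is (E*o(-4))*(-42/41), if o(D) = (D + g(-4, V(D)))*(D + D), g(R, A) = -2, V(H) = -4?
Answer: 66528/41 ≈ 1622.6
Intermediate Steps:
E = -33 (E = -20 - 13 = -33)
o(D) = 2*D*(-2 + D) (o(D) = (D - 2)*(D + D) = (-2 + D)*(2*D) = 2*D*(-2 + D))
(E*o(-4))*(-42/41) = (-66*(-4)*(-2 - 4))*(-42/41) = (-66*(-4)*(-6))*(-42*1/41) = -33*48*(-42/41) = -1584*(-42/41) = 66528/41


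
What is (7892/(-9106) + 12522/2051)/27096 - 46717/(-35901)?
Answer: 985205243800943/756996364888974 ≈ 1.3015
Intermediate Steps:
(7892/(-9106) + 12522/2051)/27096 - 46717/(-35901) = (7892*(-1/9106) + 12522*(1/2051))*(1/27096) - 46717*(-1/35901) = (-3946/4553 + 12522/2051)*(1/27096) + 46717/35901 = (48919420/9338203)*(1/27096) + 46717/35901 = 12229855/63256987122 + 46717/35901 = 985205243800943/756996364888974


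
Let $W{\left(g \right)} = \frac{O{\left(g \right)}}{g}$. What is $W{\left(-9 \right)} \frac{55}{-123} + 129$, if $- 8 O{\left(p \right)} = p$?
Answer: $\frac{126991}{984} \approx 129.06$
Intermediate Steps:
$O{\left(p \right)} = - \frac{p}{8}$
$W{\left(g \right)} = - \frac{1}{8}$ ($W{\left(g \right)} = \frac{\left(- \frac{1}{8}\right) g}{g} = - \frac{1}{8}$)
$W{\left(-9 \right)} \frac{55}{-123} + 129 = - \frac{55 \frac{1}{-123}}{8} + 129 = - \frac{55 \left(- \frac{1}{123}\right)}{8} + 129 = \left(- \frac{1}{8}\right) \left(- \frac{55}{123}\right) + 129 = \frac{55}{984} + 129 = \frac{126991}{984}$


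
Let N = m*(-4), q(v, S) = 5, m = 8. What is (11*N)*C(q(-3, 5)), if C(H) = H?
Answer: -1760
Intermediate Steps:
N = -32 (N = 8*(-4) = -32)
(11*N)*C(q(-3, 5)) = (11*(-32))*5 = -352*5 = -1760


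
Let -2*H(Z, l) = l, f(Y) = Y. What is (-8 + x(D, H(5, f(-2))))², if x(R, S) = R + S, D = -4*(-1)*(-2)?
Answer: 225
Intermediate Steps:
H(Z, l) = -l/2
D = -8 (D = 4*(-2) = -8)
(-8 + x(D, H(5, f(-2))))² = (-8 + (-8 - ½*(-2)))² = (-8 + (-8 + 1))² = (-8 - 7)² = (-15)² = 225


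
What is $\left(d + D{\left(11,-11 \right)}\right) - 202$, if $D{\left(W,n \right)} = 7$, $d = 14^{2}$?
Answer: $1$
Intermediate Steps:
$d = 196$
$\left(d + D{\left(11,-11 \right)}\right) - 202 = \left(196 + 7\right) - 202 = 203 - 202 = 1$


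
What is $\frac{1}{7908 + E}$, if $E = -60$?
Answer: $\frac{1}{7848} \approx 0.00012742$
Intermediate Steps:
$\frac{1}{7908 + E} = \frac{1}{7908 - 60} = \frac{1}{7848}$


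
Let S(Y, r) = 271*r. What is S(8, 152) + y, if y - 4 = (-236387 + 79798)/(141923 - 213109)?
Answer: 2932735045/71186 ≈ 41198.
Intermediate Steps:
y = 441333/71186 (y = 4 + (-236387 + 79798)/(141923 - 213109) = 4 - 156589/(-71186) = 4 - 156589*(-1/71186) = 4 + 156589/71186 = 441333/71186 ≈ 6.1997)
S(8, 152) + y = 271*152 + 441333/71186 = 41192 + 441333/71186 = 2932735045/71186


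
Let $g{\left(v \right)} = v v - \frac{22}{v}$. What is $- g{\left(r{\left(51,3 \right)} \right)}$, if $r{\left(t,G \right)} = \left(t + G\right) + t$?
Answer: $- \frac{1157603}{105} \approx -11025.0$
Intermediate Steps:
$r{\left(t,G \right)} = G + 2 t$ ($r{\left(t,G \right)} = \left(G + t\right) + t = G + 2 t$)
$g{\left(v \right)} = v^{2} - \frac{22}{v}$
$- g{\left(r{\left(51,3 \right)} \right)} = - \frac{-22 + \left(3 + 2 \cdot 51\right)^{3}}{3 + 2 \cdot 51} = - \frac{-22 + \left(3 + 102\right)^{3}}{3 + 102} = - \frac{-22 + 105^{3}}{105} = - \frac{-22 + 1157625}{105} = - \frac{1157603}{105}$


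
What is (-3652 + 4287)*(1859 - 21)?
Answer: 1167130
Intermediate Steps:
(-3652 + 4287)*(1859 - 21) = 635*1838 = 1167130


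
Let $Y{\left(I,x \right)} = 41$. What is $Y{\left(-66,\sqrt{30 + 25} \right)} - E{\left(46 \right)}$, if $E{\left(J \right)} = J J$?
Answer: $-2075$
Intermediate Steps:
$E{\left(J \right)} = J^{2}$
$Y{\left(-66,\sqrt{30 + 25} \right)} - E{\left(46 \right)} = 41 - 46^{2} = 41 - 2116 = -2075$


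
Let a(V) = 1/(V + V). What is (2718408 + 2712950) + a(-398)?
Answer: 4323360967/796 ≈ 5.4314e+6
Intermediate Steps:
a(V) = 1/(2*V)
(2718408 + 2712950) + a(-398) = (2718408 + 2712950) + (½)/(-398) = 5431358 + (½)*(-1/398) = 5431358 - 1/796 = 4323360967/796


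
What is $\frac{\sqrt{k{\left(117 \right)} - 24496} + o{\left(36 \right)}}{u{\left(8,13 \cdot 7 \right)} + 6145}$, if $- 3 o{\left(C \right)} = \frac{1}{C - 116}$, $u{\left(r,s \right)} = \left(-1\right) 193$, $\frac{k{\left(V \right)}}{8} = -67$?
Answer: $\frac{1}{1428480} + \frac{i \sqrt{6258}}{2976} \approx 7.0004 \cdot 10^{-7} + 0.026582 i$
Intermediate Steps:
$k{\left(V \right)} = -536$ ($k{\left(V \right)} = 8 \left(-67\right) = -536$)
$u{\left(r,s \right)} = -193$
$o{\left(C \right)} = - \frac{1}{3 \left(-116 + C\right)}$ ($o{\left(C \right)} = - \frac{1}{3 \left(C - 116\right)} = - \frac{1}{3 \left(-116 + C\right)}$)
$\frac{\sqrt{k{\left(117 \right)} - 24496} + o{\left(36 \right)}}{u{\left(8,13 \cdot 7 \right)} + 6145} = \frac{\sqrt{-536 - 24496} - \frac{1}{-348 + 3 \cdot 36}}{-193 + 6145} = \frac{\sqrt{-25032} - \frac{1}{-348 + 108}}{5952} = \left(2 i \sqrt{6258} - \frac{1}{-240}\right) \frac{1}{5952} = \left(2 i \sqrt{6258} - - \frac{1}{240}\right) \frac{1}{5952} = \left(2 i \sqrt{6258} + \frac{1}{240}\right) \frac{1}{5952} = \left(\frac{1}{240} + 2 i \sqrt{6258}\right) \frac{1}{5952} = \frac{1}{1428480} + \frac{i \sqrt{6258}}{2976}$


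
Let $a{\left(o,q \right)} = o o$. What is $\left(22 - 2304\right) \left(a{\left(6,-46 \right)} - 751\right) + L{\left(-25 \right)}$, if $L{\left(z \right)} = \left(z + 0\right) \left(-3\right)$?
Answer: $1631705$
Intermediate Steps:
$a{\left(o,q \right)} = o^{2}$
$L{\left(z \right)} = - 3 z$ ($L{\left(z \right)} = z \left(-3\right) = - 3 z$)
$\left(22 - 2304\right) \left(a{\left(6,-46 \right)} - 751\right) + L{\left(-25 \right)} = \left(22 - 2304\right) \left(6^{2} - 751\right) - -75 = - 2282 \left(36 - 751\right) + 75 = \left(-2282\right) \left(-715\right) + 75 = 1631630 + 75 = 1631705$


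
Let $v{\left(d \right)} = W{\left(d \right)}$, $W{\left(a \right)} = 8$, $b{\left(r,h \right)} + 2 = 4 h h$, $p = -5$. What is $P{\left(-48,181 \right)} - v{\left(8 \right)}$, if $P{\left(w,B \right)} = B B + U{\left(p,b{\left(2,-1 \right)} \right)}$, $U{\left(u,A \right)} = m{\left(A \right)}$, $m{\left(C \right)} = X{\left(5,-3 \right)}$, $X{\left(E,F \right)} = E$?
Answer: $32758$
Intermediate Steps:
$b{\left(r,h \right)} = -2 + 4 h^{2}$ ($b{\left(r,h \right)} = -2 + 4 h h = -2 + 4 h^{2}$)
$m{\left(C \right)} = 5$
$U{\left(u,A \right)} = 5$
$v{\left(d \right)} = 8$
$P{\left(w,B \right)} = 5 + B^{2}$ ($P{\left(w,B \right)} = B B + 5 = B^{2} + 5 = 5 + B^{2}$)
$P{\left(-48,181 \right)} - v{\left(8 \right)} = \left(5 + 181^{2}\right) - 8 = \left(5 + 32761\right) - 8 = 32766 - 8 = 32758$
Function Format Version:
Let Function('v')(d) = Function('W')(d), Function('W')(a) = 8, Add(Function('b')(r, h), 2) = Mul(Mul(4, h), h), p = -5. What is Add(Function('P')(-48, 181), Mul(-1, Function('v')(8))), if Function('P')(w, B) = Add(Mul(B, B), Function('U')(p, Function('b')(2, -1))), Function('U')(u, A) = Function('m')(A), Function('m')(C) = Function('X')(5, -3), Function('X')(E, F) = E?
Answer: 32758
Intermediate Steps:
Function('b')(r, h) = Add(-2, Mul(4, Pow(h, 2))) (Function('b')(r, h) = Add(-2, Mul(Mul(4, h), h)) = Add(-2, Mul(4, Pow(h, 2))))
Function('m')(C) = 5
Function('U')(u, A) = 5
Function('v')(d) = 8
Function('P')(w, B) = Add(5, Pow(B, 2)) (Function('P')(w, B) = Add(Mul(B, B), 5) = Add(Pow(B, 2), 5) = Add(5, Pow(B, 2)))
Add(Function('P')(-48, 181), Mul(-1, Function('v')(8))) = Add(Add(5, Pow(181, 2)), Mul(-1, 8)) = Add(Add(5, 32761), -8) = Add(32766, -8) = 32758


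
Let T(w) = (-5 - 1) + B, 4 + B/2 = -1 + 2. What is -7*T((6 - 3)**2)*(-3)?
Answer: -252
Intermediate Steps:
B = -6 (B = -8 + 2*(-1 + 2) = -8 + 2*1 = -8 + 2 = -6)
T(w) = -12 (T(w) = (-5 - 1) - 6 = -6 - 6 = -12)
-7*T((6 - 3)**2)*(-3) = -7*(-12)*(-3) = 84*(-3) = -252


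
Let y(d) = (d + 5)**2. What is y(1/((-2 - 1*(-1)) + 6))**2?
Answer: 456976/625 ≈ 731.16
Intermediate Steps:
y(d) = (5 + d)**2
y(1/((-2 - 1*(-1)) + 6))**2 = ((5 + 1/((-2 - 1*(-1)) + 6))**2)**2 = ((5 + 1/((-2 + 1) + 6))**2)**2 = ((5 + 1/(-1 + 6))**2)**2 = ((5 + 1/5)**2)**2 = ((26/5)**2)**2 = (676/25)**2 = 456976/625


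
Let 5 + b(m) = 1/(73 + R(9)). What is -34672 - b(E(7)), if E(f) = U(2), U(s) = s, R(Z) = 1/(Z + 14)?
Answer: -58240583/1680 ≈ -34667.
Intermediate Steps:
R(Z) = 1/(14 + Z)
E(f) = 2
b(m) = -8377/1680 (b(m) = -5 + 1/(73 + 1/(14 + 9)) = -5 + 1/(73 + 1/23) = -5 + 1/(1680/23) = -5 + 23/1680 = -8377/1680)
-34672 - b(E(7)) = -34672 - 1*(-8377/1680) = -34672 + 8377/1680 = -58240583/1680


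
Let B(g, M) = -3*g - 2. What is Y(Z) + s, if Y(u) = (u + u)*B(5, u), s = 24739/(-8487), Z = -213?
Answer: 61438115/8487 ≈ 7239.1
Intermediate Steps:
B(g, M) = -2 - 3*g
s = -24739/8487 (s = 24739*(-1/8487) = -24739/8487 ≈ -2.9149)
Y(u) = -34*u (Y(u) = (u + u)*(-2 - 3*5) = (2*u)*(-2 - 15) = (2*u)*(-17) = -34*u)
Y(Z) + s = -34*(-213) - 24739/8487 = 7242 - 24739/8487 = 61438115/8487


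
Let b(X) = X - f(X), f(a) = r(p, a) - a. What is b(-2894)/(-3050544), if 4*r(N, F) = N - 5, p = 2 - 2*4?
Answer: 23141/12202176 ≈ 0.0018965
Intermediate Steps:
p = -6 (p = 2 - 8 = -6)
r(N, F) = -5/4 + N/4 (r(N, F) = (N - 5)/4 = (-5 + N)/4 = -5/4 + N/4)
f(a) = -11/4 - a (f(a) = (-5/4 + (¼)*(-6)) - a = (-5/4 - 3/2) - a = -11/4 - a)
b(X) = 11/4 + 2*X (b(X) = X - (-11/4 - X) = X + (11/4 + X) = 11/4 + 2*X)
b(-2894)/(-3050544) = (11/4 + 2*(-2894))/(-3050544) = (11/4 - 5788)*(-1/3050544) = -23141/4*(-1/3050544) = 23141/12202176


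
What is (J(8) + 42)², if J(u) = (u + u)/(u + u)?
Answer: 1849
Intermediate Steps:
J(u) = 1 (J(u) = (2*u)/((2*u)) = (2*u)*(1/(2*u)) = 1)
(J(8) + 42)² = (1 + 42)² = 43² = 1849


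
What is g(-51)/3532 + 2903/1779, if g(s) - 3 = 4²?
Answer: 10287197/6283428 ≈ 1.6372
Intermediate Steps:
g(s) = 19 (g(s) = 3 + 4² = 3 + 16 = 19)
g(-51)/3532 + 2903/1779 = 19/3532 + 2903/1779 = 10287197/6283428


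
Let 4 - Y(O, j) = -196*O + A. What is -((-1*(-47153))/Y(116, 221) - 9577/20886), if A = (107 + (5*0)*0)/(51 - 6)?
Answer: -34518570749/21370408998 ≈ -1.6153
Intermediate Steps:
A = 107/45 (A = (107 + 0*0)/45 = (107 + 0)*(1/45) = 107*(1/45) = 107/45 ≈ 2.3778)
Y(O, j) = 73/45 + 196*O (Y(O, j) = 4 - (-196*O + 107/45) = 4 - (107/45 - 196*O) = 4 + (-107/45 + 196*O) = 73/45 + 196*O)
-((-1*(-47153))/Y(116, 221) - 9577/20886) = -((-1*(-47153))/(73/45 + 196*116) - 9577/20886) = -(47153/(73/45 + 22736) - 9577*1/20886) = -(47153/(1023193/45) - 9577/20886) = -(47153*(45/1023193) - 9577/20886) = -(2121885/1023193 - 9577/20886) = -1*34518570749/21370408998 = -34518570749/21370408998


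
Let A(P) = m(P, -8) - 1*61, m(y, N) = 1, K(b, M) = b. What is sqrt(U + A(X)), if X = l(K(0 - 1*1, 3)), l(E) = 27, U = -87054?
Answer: I*sqrt(87114) ≈ 295.15*I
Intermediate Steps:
X = 27
A(P) = -60 (A(P) = 1 - 1*61 = 1 - 61 = -60)
sqrt(U + A(X)) = sqrt(-87054 - 60) = sqrt(-87114) = I*sqrt(87114)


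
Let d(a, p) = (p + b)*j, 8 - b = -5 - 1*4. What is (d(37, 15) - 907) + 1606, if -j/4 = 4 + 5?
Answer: -453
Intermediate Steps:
b = 17 (b = 8 - (-5 - 1*4) = 8 - (-5 - 4) = 8 - 1*(-9) = 8 + 9 = 17)
j = -36 (j = -4*(4 + 5) = -4*9 = -36)
d(a, p) = -612 - 36*p (d(a, p) = (p + 17)*(-36) = (17 + p)*(-36) = -612 - 36*p)
(d(37, 15) - 907) + 1606 = ((-612 - 36*15) - 907) + 1606 = ((-612 - 540) - 907) + 1606 = (-1152 - 907) + 1606 = -2059 + 1606 = -453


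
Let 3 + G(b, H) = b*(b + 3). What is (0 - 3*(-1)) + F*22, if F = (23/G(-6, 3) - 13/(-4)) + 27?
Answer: 21067/30 ≈ 702.23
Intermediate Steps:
G(b, H) = -3 + b*(3 + b) (G(b, H) = -3 + b*(b + 3) = -3 + b*(3 + b))
F = 1907/60 (F = (23/(-3 + (-6)² + 3*(-6)) - 13/(-4)) + 27 = (23/(-3 + 36 - 18) - 13*(-¼)) + 27 = (23/15 + 13/4) + 27 = 287/60 + 27 = 1907/60 ≈ 31.783)
(0 - 3*(-1)) + F*22 = (0 - 3*(-1)) + (1907/60)*22 = (0 + 3) + 20977/30 = 3 + 20977/30 = 21067/30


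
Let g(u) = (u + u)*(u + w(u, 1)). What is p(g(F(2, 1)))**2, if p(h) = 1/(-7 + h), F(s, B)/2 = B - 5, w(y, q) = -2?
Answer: 1/23409 ≈ 4.2719e-5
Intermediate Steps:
F(s, B) = -10 + 2*B (F(s, B) = 2*(B - 5) = 2*(-5 + B) = -10 + 2*B)
g(u) = 2*u*(-2 + u) (g(u) = (u + u)*(u - 2) = (2*u)*(-2 + u) = 2*u*(-2 + u))
p(g(F(2, 1)))**2 = (1/(-7 + 2*(-10 + 2*1)*(-2 + (-10 + 2*1))))**2 = (1/(-7 + 2*(-10 + 2)*(-2 + (-10 + 2))))**2 = (1/(-7 + 2*(-8)*(-2 - 8)))**2 = (1/(-7 + 2*(-8)*(-10)))**2 = (1/(-7 + 160))**2 = (1/153)**2 = 1/23409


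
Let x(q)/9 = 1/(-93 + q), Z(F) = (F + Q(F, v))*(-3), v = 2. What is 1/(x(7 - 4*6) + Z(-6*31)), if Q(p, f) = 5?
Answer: 110/59721 ≈ 0.0018419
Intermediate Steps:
Z(F) = -15 - 3*F (Z(F) = (F + 5)*(-3) = (5 + F)*(-3) = -15 - 3*F)
x(q) = 9/(-93 + q)
1/(x(7 - 4*6) + Z(-6*31)) = 1/(9/(-93 + (7 - 4*6)) + (-15 - (-18)*31)) = 1/(9/(-93 + (7 - 24)) + (-15 - 3*(-186))) = 1/(9/(-93 - 17) + (-15 + 558)) = 1/(9/(-110) + 543) = 1/(9*(-1/110) + 543) = 1/(-9/110 + 543) = 1/(59721/110) = 110/59721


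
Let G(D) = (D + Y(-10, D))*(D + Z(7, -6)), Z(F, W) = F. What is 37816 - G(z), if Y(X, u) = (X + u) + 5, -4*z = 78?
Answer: 37266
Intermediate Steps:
z = -39/2 (z = -¼*78 = -39/2 ≈ -19.500)
Y(X, u) = 5 + X + u
G(D) = (-5 + 2*D)*(7 + D) (G(D) = (D + (5 - 10 + D))*(D + 7) = (D + (-5 + D))*(7 + D) = (-5 + 2*D)*(7 + D))
37816 - G(z) = 37816 - (-35 + 2*(-39/2)² + 9*(-39/2)) = 37816 - (-35 + 2*(1521/4) - 351/2) = 37816 - (-35 + 1521/2 - 351/2) = 37816 - 1*550 = 37816 - 550 = 37266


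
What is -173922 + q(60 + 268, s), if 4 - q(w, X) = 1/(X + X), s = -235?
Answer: -81741459/470 ≈ -1.7392e+5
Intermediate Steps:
q(w, X) = 4 - 1/(2*X) (q(w, X) = 4 - 1/(X + X) = 4 - 1/(2*X))
-173922 + q(60 + 268, s) = -173922 + (4 - ½/(-235)) = -173922 + (4 - ½*(-1/235)) = -173922 + (4 + 1/470) = -173922 + 1881/470 = -81741459/470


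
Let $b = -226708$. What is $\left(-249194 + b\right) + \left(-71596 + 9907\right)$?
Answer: $-537591$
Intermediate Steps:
$\left(-249194 + b\right) + \left(-71596 + 9907\right) = \left(-249194 - 226708\right) + \left(-71596 + 9907\right) = -475902 - 61689 = -537591$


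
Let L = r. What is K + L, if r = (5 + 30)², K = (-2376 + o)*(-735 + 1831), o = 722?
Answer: -1811559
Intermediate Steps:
K = -1812784 (K = (-2376 + 722)*(-735 + 1831) = -1654*1096 = -1812784)
r = 1225 (r = 35² = 1225)
L = 1225
K + L = -1812784 + 1225 = -1811559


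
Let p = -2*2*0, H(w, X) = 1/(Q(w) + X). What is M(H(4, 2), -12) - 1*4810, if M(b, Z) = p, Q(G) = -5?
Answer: -4810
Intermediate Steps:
H(w, X) = 1/(-5 + X)
p = 0 (p = -4*0 = 0)
M(b, Z) = 0
M(H(4, 2), -12) - 1*4810 = 0 - 1*4810 = 0 - 4810 = -4810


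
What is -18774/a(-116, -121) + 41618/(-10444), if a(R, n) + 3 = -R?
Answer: -100389245/590086 ≈ -170.13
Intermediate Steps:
a(R, n) = -3 - R
-18774/a(-116, -121) + 41618/(-10444) = -18774/(-3 - 1*(-116)) + 41618/(-10444) = -18774/(-3 + 116) + 41618*(-1/10444) = -18774/113 - 20809/5222 = -100389245/590086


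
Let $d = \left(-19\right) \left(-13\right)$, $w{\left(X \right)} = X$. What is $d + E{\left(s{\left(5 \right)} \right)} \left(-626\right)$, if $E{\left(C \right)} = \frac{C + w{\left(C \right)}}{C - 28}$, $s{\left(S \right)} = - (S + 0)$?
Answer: $\frac{1891}{33} \approx 57.303$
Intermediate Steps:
$s{\left(S \right)} = - S$
$d = 247$
$E{\left(C \right)} = \frac{2 C}{-28 + C}$ ($E{\left(C \right)} = \frac{C + C}{C - 28} = \frac{2 C}{-28 + C}$)
$d + E{\left(s{\left(5 \right)} \right)} \left(-626\right) = 247 + \frac{2 \left(\left(-1\right) 5\right)}{-28 - 5} \left(-626\right) = 247 + 2 \left(-5\right) \frac{1}{-28 - 5} \left(-626\right) = 247 + 2 \left(-5\right) \frac{1}{-33} \left(-626\right) = 247 + 2 \left(-5\right) \left(- \frac{1}{33}\right) \left(-626\right) = 247 + \frac{10}{33} \left(-626\right) = 247 - \frac{6260}{33} = \frac{1891}{33}$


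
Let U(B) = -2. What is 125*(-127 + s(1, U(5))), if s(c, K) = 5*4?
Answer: -13375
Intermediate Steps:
s(c, K) = 20
125*(-127 + s(1, U(5))) = 125*(-127 + 20) = 125*(-107) = -13375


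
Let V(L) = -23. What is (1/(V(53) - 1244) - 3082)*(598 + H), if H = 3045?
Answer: -14225532485/1267 ≈ -1.1228e+7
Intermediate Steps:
(1/(V(53) - 1244) - 3082)*(598 + H) = (1/(-23 - 1244) - 3082)*(598 + 3045) = (1/(-1267) - 3082)*3643 = (-1/1267 - 3082)*3643 = -3904895/1267*3643 = -14225532485/1267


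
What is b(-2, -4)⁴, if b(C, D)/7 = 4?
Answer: 614656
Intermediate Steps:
b(C, D) = 28 (b(C, D) = 7*4 = 28)
b(-2, -4)⁴ = 28⁴ = 614656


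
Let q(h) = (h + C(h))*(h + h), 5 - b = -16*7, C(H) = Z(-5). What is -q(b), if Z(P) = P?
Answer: -26208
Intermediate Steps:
C(H) = -5
b = 117 (b = 5 - (-16)*7 = 5 - 1*(-112) = 5 + 112 = 117)
q(h) = 2*h*(-5 + h) (q(h) = (h - 5)*(h + h) = (-5 + h)*(2*h) = 2*h*(-5 + h))
-q(b) = -2*117*(-5 + 117) = -2*117*112 = -1*26208 = -26208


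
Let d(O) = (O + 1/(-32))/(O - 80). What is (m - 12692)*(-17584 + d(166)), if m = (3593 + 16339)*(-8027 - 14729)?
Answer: 5486778172232097/688 ≈ 7.9750e+12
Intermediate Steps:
d(O) = (-1/32 + O)/(-80 + O) (d(O) = (O - 1/32)/(-80 + O) = (-1/32 + O)/(-80 + O))
m = -453572592 (m = 19932*(-22756) = -453572592)
(m - 12692)*(-17584 + d(166)) = (-453572592 - 12692)*(-17584 + (-1/32 + 166)/(-80 + 166)) = -453585284*(-17584 + (5311/32)/86) = -453585284*(-17584 + (1/86)*(5311/32)) = -453585284*(-17584 + 5311/2752) = -453585284*(-48385857/2752) = 5486778172232097/688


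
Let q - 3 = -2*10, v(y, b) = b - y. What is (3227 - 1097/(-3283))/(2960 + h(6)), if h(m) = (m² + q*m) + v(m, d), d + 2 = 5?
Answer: 179582/160867 ≈ 1.1163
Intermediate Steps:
d = 3 (d = -2 + 5 = 3)
q = -17 (q = 3 - 2*10 = 3 - 20 = -17)
h(m) = 3 + m² - 18*m (h(m) = (m² - 17*m) + (3 - m) = 3 + m² - 18*m)
(3227 - 1097/(-3283))/(2960 + h(6)) = (3227 - 1097/(-3283))/(2960 + (3 + 6² - 18*6)) = (3227 - 1097*(-1/3283))/(2960 + (3 + 36 - 108)) = (3227 + 1097/3283)/(2960 - 69) = (10595338/3283)/2891 = (10595338/3283)*(1/2891) = 179582/160867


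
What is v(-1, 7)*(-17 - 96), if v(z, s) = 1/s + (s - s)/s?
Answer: -113/7 ≈ -16.143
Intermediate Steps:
v(z, s) = 1/s (v(z, s) = 1/s + 0/s = 1/s + 0 = 1/s)
v(-1, 7)*(-17 - 96) = (-17 - 96)/7 = (⅐)*(-113) = -113/7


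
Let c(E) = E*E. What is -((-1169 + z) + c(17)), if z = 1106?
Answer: -226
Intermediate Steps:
c(E) = E**2
-((-1169 + z) + c(17)) = -((-1169 + 1106) + 17**2) = -(-63 + 289) = -1*226 = -226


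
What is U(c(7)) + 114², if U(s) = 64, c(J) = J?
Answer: 13060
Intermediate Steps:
U(c(7)) + 114² = 64 + 114² = 64 + 12996 = 13060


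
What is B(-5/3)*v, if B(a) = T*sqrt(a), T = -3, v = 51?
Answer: -51*I*sqrt(15) ≈ -197.52*I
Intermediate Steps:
B(a) = -3*sqrt(a)
B(-5/3)*v = -3*I*sqrt(15)/3*51 = -I*sqrt(15)*51 = -51*I*sqrt(15)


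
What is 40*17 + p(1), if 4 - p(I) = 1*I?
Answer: 683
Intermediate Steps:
p(I) = 4 - I
40*17 + p(1) = 40*17 + (4 - 1*1) = 680 + (4 - 1) = 680 + 3 = 683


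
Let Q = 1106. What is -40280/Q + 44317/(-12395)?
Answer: -274142601/6854435 ≈ -39.995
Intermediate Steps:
-40280/Q + 44317/(-12395) = -40280/1106 + 44317/(-12395) = -40280*1/1106 + 44317*(-1/12395) = -20140/553 - 44317/12395 = -274142601/6854435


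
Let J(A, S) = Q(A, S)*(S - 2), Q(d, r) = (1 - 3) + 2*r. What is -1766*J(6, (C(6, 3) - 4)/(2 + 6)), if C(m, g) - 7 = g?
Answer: -4415/4 ≈ -1103.8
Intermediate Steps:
C(m, g) = 7 + g
Q(d, r) = -2 + 2*r
J(A, S) = (-2 + S)*(-2 + 2*S) (J(A, S) = (-2 + 2*S)*(S - 2) = (-2 + 2*S)*(-2 + S) = (-2 + S)*(-2 + 2*S))
-1766*J(6, (C(6, 3) - 4)/(2 + 6)) = -3532*(-1 + ((7 + 3) - 4)/(2 + 6))*(-2 + ((7 + 3) - 4)/(2 + 6)) = -3532*(-1 + (10 - 4)/8)*(-2 + (10 - 4)/8) = -3532*(-1 + 6*(1/8))*(-2 + 6*(1/8)) = -3532*(-1 + 3/4)*(-2 + 3/4) = -3532*(-1)*(-5)/(4*4) = -1766*5/8 = -4415/4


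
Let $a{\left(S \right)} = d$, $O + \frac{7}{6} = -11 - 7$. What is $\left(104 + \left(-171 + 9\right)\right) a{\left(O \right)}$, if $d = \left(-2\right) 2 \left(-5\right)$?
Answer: $-1160$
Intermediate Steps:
$d = 20$ ($d = \left(-4\right) \left(-5\right) = 20$)
$O = - \frac{115}{6}$ ($O = - \frac{7}{6} - 18 = - \frac{115}{6} \approx -19.167$)
$a{\left(S \right)} = 20$
$\left(104 + \left(-171 + 9\right)\right) a{\left(O \right)} = \left(104 + \left(-171 + 9\right)\right) 20 = \left(104 - 162\right) 20 = \left(-58\right) 20 = -1160$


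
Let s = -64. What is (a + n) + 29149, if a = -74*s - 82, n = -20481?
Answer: 13322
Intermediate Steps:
a = 4654 (a = -74*(-64) - 82 = 4736 - 82 = 4654)
(a + n) + 29149 = (4654 - 20481) + 29149 = -15827 + 29149 = 13322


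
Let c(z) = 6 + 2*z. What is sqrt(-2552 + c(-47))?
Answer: 4*I*sqrt(165) ≈ 51.381*I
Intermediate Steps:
sqrt(-2552 + c(-47)) = sqrt(-2552 + (6 + 2*(-47))) = sqrt(-2552 + (6 - 94)) = sqrt(-2552 - 88) = sqrt(-2640) = 4*I*sqrt(165)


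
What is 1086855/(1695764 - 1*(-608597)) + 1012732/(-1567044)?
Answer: -157637629408/902758769721 ≈ -0.17462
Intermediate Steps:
1086855/(1695764 - 1*(-608597)) + 1012732/(-1567044) = 1086855/(1695764 + 608597) + 1012732*(-1/1567044) = 1086855/2304361 - 253183/391761 = -157637629408/902758769721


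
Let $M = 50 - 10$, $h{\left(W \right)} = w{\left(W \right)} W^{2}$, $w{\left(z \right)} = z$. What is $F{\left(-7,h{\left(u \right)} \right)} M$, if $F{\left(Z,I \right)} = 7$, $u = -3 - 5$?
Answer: $280$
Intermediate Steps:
$u = -8$ ($u = -3 - 5 = -8$)
$h{\left(W \right)} = W^{3}$ ($h{\left(W \right)} = W W^{2} = W^{3}$)
$M = 40$
$F{\left(-7,h{\left(u \right)} \right)} M = 7 \cdot 40 = 280$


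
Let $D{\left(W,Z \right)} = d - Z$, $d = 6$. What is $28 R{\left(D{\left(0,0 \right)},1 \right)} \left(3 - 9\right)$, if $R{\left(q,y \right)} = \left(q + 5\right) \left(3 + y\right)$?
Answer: $-7392$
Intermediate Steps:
$D{\left(W,Z \right)} = 6 - Z$
$R{\left(q,y \right)} = \left(3 + y\right) \left(5 + q\right)$ ($R{\left(q,y \right)} = \left(5 + q\right) \left(3 + y\right) = \left(3 + y\right) \left(5 + q\right)$)
$28 R{\left(D{\left(0,0 \right)},1 \right)} \left(3 - 9\right) = 28 \left(15 + 3 \left(6 - 0\right) + 5 \cdot 1 + \left(6 - 0\right) 1\right) \left(3 - 9\right) = 28 \left(15 + 3 \left(6 + 0\right) + 5 + \left(6 + 0\right) 1\right) \left(3 - 9\right) = 28 \left(15 + 3 \cdot 6 + 5 + 6 \cdot 1\right) \left(-6\right) = 28 \left(15 + 18 + 5 + 6\right) \left(-6\right) = 28 \cdot 44 \left(-6\right) = 1232 \left(-6\right) = -7392$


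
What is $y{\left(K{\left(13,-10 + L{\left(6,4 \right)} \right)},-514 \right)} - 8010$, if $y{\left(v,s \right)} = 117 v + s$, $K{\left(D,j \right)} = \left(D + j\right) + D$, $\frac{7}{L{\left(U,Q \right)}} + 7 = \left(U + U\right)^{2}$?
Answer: $- \frac{910505}{137} \approx -6646.0$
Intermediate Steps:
$L{\left(U,Q \right)} = \frac{7}{-7 + 4 U^{2}}$ ($L{\left(U,Q \right)} = \frac{7}{-7 + \left(U + U\right)^{2}} = \frac{7}{-7 + \left(2 U\right)^{2}} = \frac{7}{-7 + 4 U^{2}}$)
$K{\left(D,j \right)} = j + 2 D$
$y{\left(v,s \right)} = s + 117 v$
$y{\left(K{\left(13,-10 + L{\left(6,4 \right)} \right)},-514 \right)} - 8010 = \left(-514 + 117 \left(\left(-10 + \frac{7}{-7 + 4 \cdot 6^{2}}\right) + 2 \cdot 13\right)\right) - 8010 = \left(-514 + 117 \left(\left(-10 + \frac{7}{-7 + 4 \cdot 36}\right) + 26\right)\right) - 8010 = \left(-514 + 117 \left(\left(-10 + \frac{7}{-7 + 144}\right) + 26\right)\right) - 8010 = \left(-514 + 117 \left(\left(-10 + \frac{7}{137}\right) + 26\right)\right) - 8010 = \left(-514 + 117 \left(- \frac{1363}{137} + 26\right)\right) - 8010 = \left(-514 + 117 \cdot \frac{2199}{137}\right) - 8010 = \left(-514 + \frac{257283}{137}\right) - 8010 = \frac{186865}{137} - 8010 = - \frac{910505}{137}$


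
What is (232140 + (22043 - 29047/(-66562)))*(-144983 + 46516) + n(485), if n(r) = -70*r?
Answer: -1665961286629931/66562 ≈ -2.5029e+10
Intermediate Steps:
(232140 + (22043 - 29047/(-66562)))*(-144983 + 46516) + n(485) = (232140 + (22043 - 29047/(-66562)))*(-144983 + 46516) - 70*485 = (232140 + (22043 - 29047*(-1)/66562))*(-98467) - 33950 = (232140 + (22043 - 1*(-29047/66562)))*(-98467) - 33950 = (232140 + (22043 + 29047/66562))*(-98467) - 33950 = (232140 + 1467255213/66562)*(-98467) - 33950 = (16918957893/66562)*(-98467) - 33950 = -1665959026850031/66562 - 33950 = -1665961286629931/66562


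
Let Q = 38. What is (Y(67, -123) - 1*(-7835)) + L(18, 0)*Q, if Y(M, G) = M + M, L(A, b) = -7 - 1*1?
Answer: 7665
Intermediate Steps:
L(A, b) = -8 (L(A, b) = -7 - 1 = -8)
Y(M, G) = 2*M
(Y(67, -123) - 1*(-7835)) + L(18, 0)*Q = (2*67 - 1*(-7835)) - 8*38 = (134 + 7835) - 304 = 7969 - 304 = 7665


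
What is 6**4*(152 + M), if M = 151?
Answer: 392688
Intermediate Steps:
6**4*(152 + M) = 6**4*(152 + 151) = 1296*303 = 392688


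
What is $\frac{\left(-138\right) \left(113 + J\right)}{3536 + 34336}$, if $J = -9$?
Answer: $- \frac{299}{789} \approx -0.37896$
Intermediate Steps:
$\frac{\left(-138\right) \left(113 + J\right)}{3536 + 34336} = \frac{\left(-138\right) \left(113 - 9\right)}{3536 + 34336} = \frac{\left(-138\right) 104}{37872} = \left(-14352\right) \frac{1}{37872} = - \frac{299}{789}$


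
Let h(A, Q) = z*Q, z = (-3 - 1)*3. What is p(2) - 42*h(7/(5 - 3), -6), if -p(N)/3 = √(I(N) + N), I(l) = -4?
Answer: -3024 - 3*I*√2 ≈ -3024.0 - 4.2426*I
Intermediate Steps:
z = -12 (z = -4*3 = -12)
p(N) = -3*√(-4 + N)
h(A, Q) = -12*Q
p(2) - 42*h(7/(5 - 3), -6) = -3*√(-4 + 2) - (-504)*(-6) = -3*I*√2 - 42*72 = -3*I*√2 - 3024 = -3024 - 3*I*√2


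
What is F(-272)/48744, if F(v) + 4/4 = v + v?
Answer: -545/48744 ≈ -0.011181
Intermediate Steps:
F(v) = -1 + 2*v (F(v) = -1 + (v + v) = -1 + 2*v)
F(-272)/48744 = (-1 + 2*(-272))/48744 = (-1 - 544)*(1/48744) = -545*1/48744 = -545/48744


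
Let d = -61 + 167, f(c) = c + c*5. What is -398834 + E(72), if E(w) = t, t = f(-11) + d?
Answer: -398794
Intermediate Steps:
f(c) = 6*c (f(c) = c + 5*c = 6*c)
d = 106
t = 40 (t = 6*(-11) + 106 = -66 + 106 = 40)
E(w) = 40
-398834 + E(72) = -398834 + 40 = -398794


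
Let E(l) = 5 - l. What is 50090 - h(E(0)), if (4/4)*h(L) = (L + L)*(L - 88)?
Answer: 50920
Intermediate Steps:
h(L) = 2*L*(-88 + L) (h(L) = (L + L)*(L - 88) = (2*L)*(-88 + L) = 2*L*(-88 + L))
50090 - h(E(0)) = 50090 - 2*(5 - 1*0)*(-88 + (5 - 1*0)) = 50090 - 2*(5 + 0)*(-88 + (5 + 0)) = 50090 - 2*5*(-88 + 5) = 50090 - 2*5*(-83) = 50090 - 1*(-830) = 50090 + 830 = 50920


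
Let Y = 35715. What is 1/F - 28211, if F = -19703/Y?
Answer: -555877048/19703 ≈ -28213.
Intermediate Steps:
F = -19703/35715 ≈ -0.55167
1/F - 28211 = 1/(-19703/35715) - 28211 = -35715/19703 - 28211 = -555877048/19703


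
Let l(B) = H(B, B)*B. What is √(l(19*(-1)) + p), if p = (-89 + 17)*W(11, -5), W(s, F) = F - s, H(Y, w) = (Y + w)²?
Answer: 2*I*√6571 ≈ 162.12*I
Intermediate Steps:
p = 1152 (p = (-89 + 17)*(-5 - 1*11) = -72*(-5 - 11) = -72*(-16) = 1152)
l(B) = 4*B³ (l(B) = (B + B)²*B = (2*B)²*B = (4*B²)*B = 4*B³)
√(l(19*(-1)) + p) = √(4*(19*(-1))³ + 1152) = √(4*(-19)³ + 1152) = √(4*(-6859) + 1152) = √(-27436 + 1152) = √(-26284) = 2*I*√6571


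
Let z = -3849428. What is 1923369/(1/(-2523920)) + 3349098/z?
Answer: -9343388394642541269/1924714 ≈ -4.8544e+12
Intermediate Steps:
1923369/(1/(-2523920)) + 3349098/z = 1923369/(1/(-2523920)) + 3349098/(-3849428) = 1923369/(-1/2523920) + 3349098*(-1/3849428) = 1923369*(-2523920) - 1674549/1924714 = -4854429486480 - 1674549/1924714 = -9343388394642541269/1924714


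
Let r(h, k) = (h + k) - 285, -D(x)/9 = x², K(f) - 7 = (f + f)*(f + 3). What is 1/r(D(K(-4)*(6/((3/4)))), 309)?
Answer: -1/129576 ≈ -7.7175e-6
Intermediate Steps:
K(f) = 7 + 2*f*(3 + f) (K(f) = 7 + (f + f)*(f + 3) = 7 + (2*f)*(3 + f) = 7 + 2*f*(3 + f))
D(x) = -9*x²
r(h, k) = -285 + h + k
1/r(D(K(-4)*(6/((3/4)))), 309) = 1/(-285 - 9*64*(7 + 2*(-4)² + 6*(-4))² + 309) = 1/(-285 - 9*64*(7 + 2*16 - 24)² + 309) = 1/(-285 - 9*64*(7 + 32 - 24)² + 309) = 1/(-285 - 9*(15*(6*(4/3)))² + 309) = 1/(-285 - 9*(15*8)² + 309) = 1/(-285 - 9*120² + 309) = 1/(-285 - 9*14400 + 309) = 1/(-285 - 129600 + 309) = 1/(-129576) = -1/129576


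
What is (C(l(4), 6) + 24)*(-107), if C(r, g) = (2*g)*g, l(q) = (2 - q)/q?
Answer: -10272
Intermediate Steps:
l(q) = (2 - q)/q
C(r, g) = 2*g²
(C(l(4), 6) + 24)*(-107) = (2*6² + 24)*(-107) = (2*36 + 24)*(-107) = (72 + 24)*(-107) = 96*(-107) = -10272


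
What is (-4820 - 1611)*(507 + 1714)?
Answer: -14283251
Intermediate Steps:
(-4820 - 1611)*(507 + 1714) = -6431*2221 = -14283251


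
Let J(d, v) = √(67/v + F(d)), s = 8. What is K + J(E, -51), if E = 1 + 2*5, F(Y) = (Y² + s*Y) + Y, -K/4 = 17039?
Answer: -68156 + √568803/51 ≈ -68141.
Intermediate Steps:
K = -68156 (K = -4*17039 = -68156)
F(Y) = Y² + 9*Y (F(Y) = (Y² + 8*Y) + Y = Y² + 9*Y)
E = 11 (E = 1 + 10 = 11)
J(d, v) = √(67/v + d*(9 + d))
K + J(E, -51) = -68156 + √((67 + 11*(-51)*(9 + 11))/(-51)) = -68156 + √(-(67 + 11*(-51)*20)/51) = -68156 + √(-(67 - 11220)/51) = -68156 + √(-1/51*(-11153)) = -68156 + √(11153/51) = -68156 + √568803/51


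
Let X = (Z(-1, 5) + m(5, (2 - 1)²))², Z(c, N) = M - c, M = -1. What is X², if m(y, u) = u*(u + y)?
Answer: 1296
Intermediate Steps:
Z(c, N) = -1 - c
X = 36 (X = ((-1 - 1*(-1)) + (2 - 1)²*((2 - 1)² + 5))² = ((-1 + 1) + 1²*(1² + 5))² = (0 + 1*(1 + 5))² = (0 + 1*6)² = (0 + 6)² = 6² = 36)
X² = 36² = 1296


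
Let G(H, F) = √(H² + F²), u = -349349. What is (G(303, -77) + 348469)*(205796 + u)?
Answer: -50023770357 - 143553*√97738 ≈ -5.0069e+10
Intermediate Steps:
G(H, F) = √(F² + H²)
(G(303, -77) + 348469)*(205796 + u) = (√((-77)² + 303²) + 348469)*(205796 - 349349) = (√(5929 + 91809) + 348469)*(-143553) = (√97738 + 348469)*(-143553) = (348469 + √97738)*(-143553) = -50023770357 - 143553*√97738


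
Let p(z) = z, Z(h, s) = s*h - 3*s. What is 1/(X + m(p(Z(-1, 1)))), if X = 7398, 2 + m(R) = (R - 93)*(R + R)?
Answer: 1/8172 ≈ 0.00012237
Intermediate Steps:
Z(h, s) = -3*s + h*s (Z(h, s) = h*s - 3*s = -3*s + h*s)
m(R) = -2 + 2*R*(-93 + R) (m(R) = -2 + (R - 93)*(R + R) = -2 + (-93 + R)*(2*R) = -2 + 2*R*(-93 + R))
1/(X + m(p(Z(-1, 1)))) = 1/(7398 + (-2 - 186*(-3 - 1) + 2*(1*(-3 - 1))²)) = 1/(7398 + (-2 - 186*(-4) + 2*(1*(-4))²)) = 1/(7398 + (-2 - 186*(-4) + 2*(-4)²)) = 1/(7398 + (-2 + 744 + 2*16)) = 1/(7398 + (-2 + 744 + 32)) = 1/(7398 + 774) = 1/8172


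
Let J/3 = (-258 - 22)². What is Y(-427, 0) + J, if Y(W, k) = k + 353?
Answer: 235553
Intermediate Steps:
Y(W, k) = 353 + k
J = 235200 (J = 3*(-258 - 22)² = 3*(-280)² = 3*78400 = 235200)
Y(-427, 0) + J = (353 + 0) + 235200 = 353 + 235200 = 235553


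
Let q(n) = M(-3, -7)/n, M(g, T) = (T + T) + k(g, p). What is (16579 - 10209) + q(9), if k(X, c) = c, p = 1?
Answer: 57317/9 ≈ 6368.6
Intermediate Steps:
M(g, T) = 1 + 2*T (M(g, T) = (T + T) + 1 = 2*T + 1 = 1 + 2*T)
q(n) = -13/n (q(n) = (1 + 2*(-7))/n = (1 - 14)/n = -13/n)
(16579 - 10209) + q(9) = (16579 - 10209) - 13/9 = 6370 - 13*⅑ = 6370 - 13/9 = 57317/9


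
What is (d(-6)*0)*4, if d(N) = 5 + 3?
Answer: 0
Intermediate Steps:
d(N) = 8
(d(-6)*0)*4 = (8*0)*4 = 0*4 = 0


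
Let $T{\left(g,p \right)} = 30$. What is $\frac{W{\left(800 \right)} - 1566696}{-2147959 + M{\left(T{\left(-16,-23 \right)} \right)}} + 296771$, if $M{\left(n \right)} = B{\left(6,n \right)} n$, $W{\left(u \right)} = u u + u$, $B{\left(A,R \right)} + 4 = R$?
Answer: $\frac{637221384905}{2147179} \approx 2.9677 \cdot 10^{5}$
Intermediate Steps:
$B{\left(A,R \right)} = -4 + R$
$W{\left(u \right)} = u + u^{2}$ ($W{\left(u \right)} = u^{2} + u = u + u^{2}$)
$M{\left(n \right)} = n \left(-4 + n\right)$ ($M{\left(n \right)} = \left(-4 + n\right) n = n \left(-4 + n\right)$)
$\frac{W{\left(800 \right)} - 1566696}{-2147959 + M{\left(T{\left(-16,-23 \right)} \right)}} + 296771 = \frac{800 \left(1 + 800\right) - 1566696}{-2147959 + 30 \left(-4 + 30\right)} + 296771 = \frac{800 \cdot 801 - 1566696}{-2147959 + 30 \cdot 26} + 296771 = \frac{640800 - 1566696}{-2147959 + 780} + 296771 = - \frac{925896}{-2147179} + 296771 = \left(-925896\right) \left(- \frac{1}{2147179}\right) + 296771 = \frac{925896}{2147179} + 296771 = \frac{637221384905}{2147179}$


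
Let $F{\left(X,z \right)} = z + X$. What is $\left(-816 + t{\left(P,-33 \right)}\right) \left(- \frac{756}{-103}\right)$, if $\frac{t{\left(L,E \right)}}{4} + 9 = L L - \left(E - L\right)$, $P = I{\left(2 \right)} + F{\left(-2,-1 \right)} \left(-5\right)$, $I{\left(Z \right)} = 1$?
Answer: $\frac{278208}{103} \approx 2701.0$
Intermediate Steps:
$F{\left(X,z \right)} = X + z$
$P = 16$ ($P = 1 + \left(-2 - 1\right) \left(-5\right) = 1 - -15 = 1 + 15 = 16$)
$t{\left(L,E \right)} = -36 - 4 E + 4 L + 4 L^{2}$ ($t{\left(L,E \right)} = -36 + 4 \left(L L - \left(E - L\right)\right) = -36 + 4 \left(L^{2} - \left(E - L\right)\right) = -36 + 4 \left(L + L^{2} - E\right) = -36 + \left(- 4 E + 4 L + 4 L^{2}\right) = -36 - 4 E + 4 L + 4 L^{2}$)
$\left(-816 + t{\left(P,-33 \right)}\right) \left(- \frac{756}{-103}\right) = \left(-816 + \left(-36 - -132 + 4 \cdot 16 + 4 \cdot 16^{2}\right)\right) \left(- \frac{756}{-103}\right) = \left(-816 + \left(-36 + 132 + 64 + 4 \cdot 256\right)\right) \left(\left(-756\right) \left(- \frac{1}{103}\right)\right) = \left(-816 + \left(-36 + 132 + 64 + 1024\right)\right) \frac{756}{103} = \left(-816 + 1184\right) \frac{756}{103} = 368 \cdot \frac{756}{103} = \frac{278208}{103}$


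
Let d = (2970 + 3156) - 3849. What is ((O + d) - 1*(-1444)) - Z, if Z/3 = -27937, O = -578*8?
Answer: 82908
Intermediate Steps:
d = 2277 (d = 6126 - 3849 = 2277)
O = -4624
Z = -83811 (Z = 3*(-27937) = -83811)
((O + d) - 1*(-1444)) - Z = ((-4624 + 2277) - 1*(-1444)) - 1*(-83811) = (-2347 + 1444) + 83811 = -903 + 83811 = 82908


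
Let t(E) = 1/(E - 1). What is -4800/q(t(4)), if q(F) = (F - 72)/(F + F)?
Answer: 1920/43 ≈ 44.651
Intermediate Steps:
t(E) = 1/(-1 + E)
q(F) = (-72 + F)/(2*F) (q(F) = (-72 + F)/((2*F)) = (-72 + F)*(1/(2*F)) = (-72 + F)/(2*F))
-4800/q(t(4)) = -4800*2/((-1 + 4)*(-72 + 1/(-1 + 4))) = -4800*2/(3*(-72 + 1/3)) = -4800*2/(3*(-72 + ⅓)) = -4800/((½)*3*(-215/3)) = -4800/(-215/2) = -4800*(-2/215) = 1920/43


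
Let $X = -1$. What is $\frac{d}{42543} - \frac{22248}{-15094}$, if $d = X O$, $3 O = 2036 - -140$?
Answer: $\frac{1403322724}{963216063} \approx 1.4569$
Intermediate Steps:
$O = \frac{2176}{3}$ ($O = \frac{2036 - -140}{3} = \frac{2036 + 140}{3} = \frac{1}{3} \cdot 2176 = \frac{2176}{3} \approx 725.33$)
$d = - \frac{2176}{3}$ ($d = \left(-1\right) \frac{2176}{3} = - \frac{2176}{3} \approx -725.33$)
$\frac{d}{42543} - \frac{22248}{-15094} = - \frac{2176}{3 \cdot 42543} - \frac{22248}{-15094} = \left(- \frac{2176}{3}\right) \frac{1}{42543} - - \frac{11124}{7547} = - \frac{2176}{127629} + \frac{11124}{7547} = \frac{1403322724}{963216063}$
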